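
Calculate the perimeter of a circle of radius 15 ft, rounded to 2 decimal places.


Shape: circle
Radius r = 15 ft
Formula: C = 2 * pi * r
C = 2 * pi * 15
C = 30 * pi
C = 94.25
94.25 ft


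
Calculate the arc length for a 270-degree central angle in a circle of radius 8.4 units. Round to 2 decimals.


Shape: circular arc
Radius r = 8.4 units, Angle = 270 degrees
Formula: L = (angle/360) * 2 * pi * r
2 * pi * r = 16.8 * pi
L = (270/360) * 16.8 * pi
L = 12.6 * pi
L = 39.58
39.58 units


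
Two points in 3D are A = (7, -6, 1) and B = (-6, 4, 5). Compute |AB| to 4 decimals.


3D distance between two points
P1 = (7, -6, 1), P2 = (-6, 4, 5)
Formula: d = sqrt((x2-x1)^2 + (y2-y1)^2 + (z2-z1)^2)
dx = -6 - 7 = -13
dy = 4 - -6 = 10
dz = 5 - 1 = 4
dx^2 + dy^2 + dz^2 = 169 + 100 + 16 = 285
d = sqrt(285)
d = 16.8819
16.8819 units


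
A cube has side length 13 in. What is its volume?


Shape: cube
Side s = 13 in
Formula: V = s^3
V = 13 * 13 * 13
V = 169 * 13
V = 2197
2197 in^3


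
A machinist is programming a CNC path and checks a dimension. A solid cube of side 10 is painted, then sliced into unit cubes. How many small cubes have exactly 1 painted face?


Large cube: 10 x 10 x 10, cut into unit cubes.
n = 10, so n - 2 = 8
Cubes with 1 painted face lie in the interior of each face.
A cube has 6 faces; each contributes (n - 2)^2 = 64 such cubes.
Count = 6 * 64 = 384
384 unit cubes


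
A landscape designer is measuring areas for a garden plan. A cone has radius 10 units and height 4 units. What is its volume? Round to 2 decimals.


Shape: cone
Radius r = 10 units, Height h = 4 units
Formula: V = (1/3) * pi * r^2 * h
r^2 = 100
pi * r^2 * h = pi * 100 * 4 = 400 * pi
V = 400 * pi / 3
V = 418.88
418.88 units^3


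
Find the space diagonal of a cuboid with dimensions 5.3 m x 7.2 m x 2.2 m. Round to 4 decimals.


Shape: rectangular box (space diagonal)
l = 5.3 m, w = 7.2 m, h = 2.2 m
Visualize: the diagonal of the base, then a right triangle with that diagonal and the height.
Formula: d = sqrt(l^2 + w^2 + h^2)
l^2 + w^2 + h^2 = 28.09 + 51.84 + 4.84 = 84.77
d = sqrt(84.77)
d = 9.2071
9.2071 m


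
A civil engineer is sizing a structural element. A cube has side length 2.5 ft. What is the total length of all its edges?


Shape: cube
Side s = 2.5 ft
A cube has 12 edges, all equal.
Formula: total edge length = 12 * s
Total = 12 * 2.5
Total = 30
30 ft


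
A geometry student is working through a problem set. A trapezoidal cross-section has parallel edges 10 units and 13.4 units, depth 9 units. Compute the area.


Shape: trapezoid
Parallel sides a = 10 units, b = 13.4 units; Height h = 9 units
Formula: A = (a + b) * h / 2
a + b = 10 + 13.4 = 23.4
A = 23.4 * 9 / 2
A = 210.6 / 2
A = 105.3
105.3 units^2


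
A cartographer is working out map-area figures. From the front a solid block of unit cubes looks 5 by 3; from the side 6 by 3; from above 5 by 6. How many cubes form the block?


Orthographic views of a solid rectangular block:
Front view 5 x 3 -> length = 5, height = 3
Side view 6 x 3 -> width = 6, height = 3 (consistent)
Top view 5 x 6 -> confirms length = 5, width = 6
The block is 5 x 6 x 3.
Total unit cubes = 5 * 6 * 3 = 90
90 unit cubes


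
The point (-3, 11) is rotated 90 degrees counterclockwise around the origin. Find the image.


Transformation: rotation about the origin
Original point: (-3, 11)
Rule for 90 deg counterclockwise: (x, y) -> (-y, x)
Apply: (-3, 11) -> (-11, -3)
(-11, -3)


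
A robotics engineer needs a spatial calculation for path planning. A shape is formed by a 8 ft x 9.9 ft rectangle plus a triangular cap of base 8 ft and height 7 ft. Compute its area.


Composite shape: rectangle + triangle
Rectangle area = 8 * 9.9 = 79.2
Triangle area = 0.5 * 8 * 7 = 28
Total = 79.2 + 28
Total = 107.2
107.2 ft^2


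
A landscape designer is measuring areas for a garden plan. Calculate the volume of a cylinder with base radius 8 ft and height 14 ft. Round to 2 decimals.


Shape: cylinder
Radius r = 8 ft, Height h = 14 ft
Formula: V = pi * r^2 * h
r^2 = 64
V = pi * 64 * 14
V = 896 * pi
V = 2814.87
2814.87 ft^3


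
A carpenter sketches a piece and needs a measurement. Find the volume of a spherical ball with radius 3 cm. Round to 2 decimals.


Shape: sphere
Radius r = 3 cm
Formula: V = (4/3) * pi * r^3
r^3 = 27
(4/3) * 27 = 36
V = 36 * pi
V = 113.1
113.1 cm^3


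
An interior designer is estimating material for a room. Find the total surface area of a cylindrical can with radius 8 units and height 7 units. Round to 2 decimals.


Shape: closed cylinder
Radius r = 8 units, Height h = 7 units
Formula: SA = 2*pi*r^2 + 2*pi*r*h = 2*pi*r*(r + h)
r + h = 15
2 * r * (r + h) = 2 * 8 * 15 = 240
SA = 240 * pi
SA = 753.98
753.98 units^2


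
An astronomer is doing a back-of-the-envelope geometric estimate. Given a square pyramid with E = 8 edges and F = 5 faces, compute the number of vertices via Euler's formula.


Polyhedron: square pyramid
Euler's formula for convex polyhedra: V - E + F = 2
Given: E = 8 edges and F = 5 faces
Solve for V:
V = 2 + E - F = 2 + 8 - 5 = 5
5 vertices


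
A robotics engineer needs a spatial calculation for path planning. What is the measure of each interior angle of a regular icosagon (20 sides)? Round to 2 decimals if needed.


Shape: regular icosagon (20 sides)
Formula: interior angle = (n - 2) * 180 / n
(n - 2) = 18
(n - 2) * 180 = 3240
angle = 3240 / 20
angle = 162
162 degrees


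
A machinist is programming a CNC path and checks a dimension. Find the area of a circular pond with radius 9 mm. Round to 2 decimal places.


Shape: circle
Radius r = 9 mm
Formula: A = pi * r^2
r^2 = 9^2 = 81
A = pi * 81
A = 254.47
254.47 mm^2


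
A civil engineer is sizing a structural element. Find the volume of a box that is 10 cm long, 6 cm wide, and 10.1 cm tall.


Shape: rectangular prism
l = 10 cm, w = 6 cm, h = 10.1 cm
Formula: V = l * w * h
V = 10 * 6 * 10.1
V = 60 * 10.1
V = 606
606 cm^3


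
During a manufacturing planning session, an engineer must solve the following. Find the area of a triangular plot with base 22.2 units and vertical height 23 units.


Shape: triangle
Base b = 22.2 units, Height h = 23 units
Formula: A = (1/2) * b * h
A = 0.5 * 22.2 * 23
A = 0.5 * 510.6
A = 255.3
255.3 units^2


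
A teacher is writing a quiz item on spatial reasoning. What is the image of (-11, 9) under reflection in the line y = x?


Transformation: reflection
Original point: (-11, 9)
Rule for reflection over y = x: (x, y) -> (y, x)
Apply: (-11, 9) -> (9, -11)
(9, -11)


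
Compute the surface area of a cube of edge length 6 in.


Shape: cube
Side s = 6 in
A cube has 6 square faces.
Formula: SA = 6 * s^2
s^2 = 36
SA = 6 * 36
SA = 216
216 in^2


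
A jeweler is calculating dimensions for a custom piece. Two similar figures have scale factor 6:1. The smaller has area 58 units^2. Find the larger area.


Linear scale factor k = 6
Original area = 58 units^2
Rule: under a linear scaling by k, areas scale by k^2.
k^2 = 6^2 = 36
New area = 58 * 36
New area = 2088
2088 units^2


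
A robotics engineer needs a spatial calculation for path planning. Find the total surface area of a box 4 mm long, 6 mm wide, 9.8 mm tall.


Shape: rectangular prism
l = 4 mm, w = 6 mm, h = 9.8 mm
Formula: SA = 2(lw + lh + wh)
lw = 24, lh = 39.2, wh = 58.8
lw + lh + wh = 122
SA = 2 * 122
SA = 244
244 mm^2


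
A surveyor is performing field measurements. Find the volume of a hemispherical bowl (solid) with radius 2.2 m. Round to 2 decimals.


Shape: hemisphere (half of a sphere)
Radius r = 2.2 m
Formula: V = (1/2) * (4/3) * pi * r^3 = (2/3) * pi * r^3
r^3 = 10.648
(2/3) * 10.648 = 7.098667
V = 7.098667 * pi
V = 22.3
22.3 m^3


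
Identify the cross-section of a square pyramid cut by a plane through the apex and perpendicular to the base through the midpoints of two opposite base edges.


Solid: square pyramid
Cutting plane: through the apex and perpendicular to the base through the midpoints of two opposite base edges
Visualize the intersection of the plane with the solid's surface.
The boundary of the cut region is a isosceles triangle.
isosceles triangle


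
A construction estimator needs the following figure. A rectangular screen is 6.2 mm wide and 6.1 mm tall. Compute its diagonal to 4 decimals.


Shape: rectangle (diagonal via Pythagoras)
Sides: 6.2 mm and 6.1 mm
Formula: d = sqrt(l^2 + w^2)
l^2 = 38.44, w^2 = 37.21
l^2 + w^2 = 75.65
d = sqrt(75.65)
d = 8.6977
8.6977 mm


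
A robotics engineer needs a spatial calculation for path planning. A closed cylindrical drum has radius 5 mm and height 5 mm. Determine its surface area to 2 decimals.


Shape: closed cylinder
Radius r = 5 mm, Height h = 5 mm
Formula: SA = 2*pi*r^2 + 2*pi*r*h = 2*pi*r*(r + h)
r + h = 10
2 * r * (r + h) = 2 * 5 * 10 = 100
SA = 100 * pi
SA = 314.16
314.16 mm^2


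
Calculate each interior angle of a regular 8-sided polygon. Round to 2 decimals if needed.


Shape: regular octagon (8 sides)
Formula: interior angle = (n - 2) * 180 / n
(n - 2) = 6
(n - 2) * 180 = 1080
angle = 1080 / 8
angle = 135
135 degrees


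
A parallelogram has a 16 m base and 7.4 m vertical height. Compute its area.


Shape: parallelogram
Base b = 16 m, Height h = 7.4 m
Formula: A = b * h
A = 16 * 7.4
A = 118.4
118.4 m^2


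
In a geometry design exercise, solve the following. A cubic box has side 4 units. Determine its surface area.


Shape: cube
Side s = 4 units
A cube has 6 square faces.
Formula: SA = 6 * s^2
s^2 = 16
SA = 6 * 16
SA = 96
96 units^2


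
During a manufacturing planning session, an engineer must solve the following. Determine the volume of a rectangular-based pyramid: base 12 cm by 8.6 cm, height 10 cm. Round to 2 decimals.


Shape: rectangular pyramid
Base: 12 cm x 8.6 cm, Height h = 10 cm
Formula: V = (1/3) * base_area * h
base_area = 12 * 8.6 = 103.2
base_area * h = 103.2 * 10 = 1032
V = 1032 / 3
V = 344
344 cm^3


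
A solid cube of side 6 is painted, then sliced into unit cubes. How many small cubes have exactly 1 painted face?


Large cube: 6 x 6 x 6, cut into unit cubes.
n = 6, so n - 2 = 4
Cubes with 1 painted face lie in the interior of each face.
A cube has 6 faces; each contributes (n - 2)^2 = 16 such cubes.
Count = 6 * 16 = 96
96 unit cubes


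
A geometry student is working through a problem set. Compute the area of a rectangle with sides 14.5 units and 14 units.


Shape: rectangle
Length l = 14.5 units, Width w = 14 units
Formula: A = l * w
A = 14.5 * 14
A = 203
203 units^2


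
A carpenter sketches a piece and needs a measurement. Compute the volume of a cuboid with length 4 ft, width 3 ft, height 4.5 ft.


Shape: rectangular prism
l = 4 ft, w = 3 ft, h = 4.5 ft
Formula: V = l * w * h
V = 4 * 3 * 4.5
V = 12 * 4.5
V = 54
54 ft^3


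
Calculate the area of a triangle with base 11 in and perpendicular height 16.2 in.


Shape: triangle
Base b = 11 in, Height h = 16.2 in
Formula: A = (1/2) * b * h
A = 0.5 * 11 * 16.2
A = 0.5 * 178.2
A = 89.1
89.1 in^2


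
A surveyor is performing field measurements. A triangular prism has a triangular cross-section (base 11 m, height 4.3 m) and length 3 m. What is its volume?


Shape: triangular prism
Triangle base = 11 m, triangle height = 4.3 m, prism length L = 3 m
Formula: V = (1/2 * b * h_tri) * L
Cross-section area = 0.5 * 11 * 4.3 = 23.65
V = 23.65 * 3
V = 70.95
70.95 m^3


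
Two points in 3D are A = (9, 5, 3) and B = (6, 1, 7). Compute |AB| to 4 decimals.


3D distance between two points
P1 = (9, 5, 3), P2 = (6, 1, 7)
Formula: d = sqrt((x2-x1)^2 + (y2-y1)^2 + (z2-z1)^2)
dx = 6 - 9 = -3
dy = 1 - 5 = -4
dz = 7 - 3 = 4
dx^2 + dy^2 + dz^2 = 9 + 16 + 16 = 41
d = sqrt(41)
d = 6.4031
6.4031 units


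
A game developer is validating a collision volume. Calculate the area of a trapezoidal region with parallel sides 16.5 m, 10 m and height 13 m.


Shape: trapezoid
Parallel sides a = 16.5 m, b = 10 m; Height h = 13 m
Formula: A = (a + b) * h / 2
a + b = 16.5 + 10 = 26.5
A = 26.5 * 13 / 2
A = 344.5 / 2
A = 172.25
172.25 m^2


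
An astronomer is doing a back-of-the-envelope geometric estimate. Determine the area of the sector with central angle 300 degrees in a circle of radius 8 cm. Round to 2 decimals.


Shape: circular sector
Radius r = 8 cm, Angle = 300 degrees
Formula: A = (angle/360) * pi * r^2
r^2 = 64
Fraction of circle = 300/360
A = (300/360) * pi * 64
A = 53.333333 * pi
A = 167.55
167.55 cm^2


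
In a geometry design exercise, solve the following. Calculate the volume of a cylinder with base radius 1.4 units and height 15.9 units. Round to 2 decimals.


Shape: cylinder
Radius r = 1.4 units, Height h = 15.9 units
Formula: V = pi * r^2 * h
r^2 = 1.96
V = pi * 1.96 * 15.9
V = 31.164 * pi
V = 97.9
97.9 units^3


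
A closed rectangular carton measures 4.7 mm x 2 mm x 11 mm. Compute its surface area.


Shape: rectangular prism
l = 4.7 mm, w = 2 mm, h = 11 mm
Formula: SA = 2(lw + lh + wh)
lw = 9.4, lh = 51.7, wh = 22
lw + lh + wh = 83.1
SA = 2 * 83.1
SA = 166.2
166.2 mm^2


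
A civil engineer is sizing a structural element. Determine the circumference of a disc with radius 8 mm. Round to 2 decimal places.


Shape: circle
Radius r = 8 mm
Formula: C = 2 * pi * r
C = 2 * pi * 8
C = 16 * pi
C = 50.27
50.27 mm


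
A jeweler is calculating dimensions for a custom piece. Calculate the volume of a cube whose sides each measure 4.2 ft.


Shape: cube
Side s = 4.2 ft
Formula: V = s^3
V = 4.2 * 4.2 * 4.2
V = 17.64 * 4.2
V = 74.088
74.088 ft^3


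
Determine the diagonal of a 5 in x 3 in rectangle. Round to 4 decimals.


Shape: rectangle (diagonal via Pythagoras)
Sides: 5 in and 3 in
Formula: d = sqrt(l^2 + w^2)
l^2 = 25, w^2 = 9
l^2 + w^2 = 34
d = sqrt(34)
d = 5.831
5.831 in


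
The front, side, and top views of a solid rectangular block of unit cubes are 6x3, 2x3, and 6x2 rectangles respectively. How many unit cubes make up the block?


Orthographic views of a solid rectangular block:
Front view 6 x 3 -> length = 6, height = 3
Side view 2 x 3 -> width = 2, height = 3 (consistent)
Top view 6 x 2 -> confirms length = 6, width = 2
The block is 6 x 2 x 3.
Total unit cubes = 6 * 2 * 3 = 36
36 unit cubes


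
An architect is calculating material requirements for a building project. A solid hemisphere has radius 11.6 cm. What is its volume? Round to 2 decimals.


Shape: hemisphere (half of a sphere)
Radius r = 11.6 cm
Formula: V = (1/2) * (4/3) * pi * r^3 = (2/3) * pi * r^3
r^3 = 1560.896
(2/3) * 1560.896 = 1040.597333
V = 1040.597333 * pi
V = 3269.13
3269.13 cm^3


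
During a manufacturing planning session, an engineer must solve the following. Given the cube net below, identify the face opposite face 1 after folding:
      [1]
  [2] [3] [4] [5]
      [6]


Net: cross layout. Take square 3 as the base (bottom).
Fold the four squares in the horizontal row up around 3: 2 -> left, 4 -> right, 5 wraps to the top.
Fold 1 and 6 up from 3: 1 -> back, 6 -> front.
Opposite pairs are therefore: (1, 6), (2, 4), (3, 5).
Face 1 is opposite face 6.
face 6


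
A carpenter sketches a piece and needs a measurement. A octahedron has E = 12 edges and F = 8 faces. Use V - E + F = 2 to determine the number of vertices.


Polyhedron: octahedron
Euler's formula for convex polyhedra: V - E + F = 2
Given: E = 12 edges and F = 8 faces
Solve for V:
V = 2 + E - F = 2 + 12 - 8 = 6
6 vertices


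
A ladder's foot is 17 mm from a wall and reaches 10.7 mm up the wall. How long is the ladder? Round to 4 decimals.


Shape: right triangle
Legs a = 17 mm, b = 10.7 mm
Formula: c = sqrt(a^2 + b^2)
a^2 = 289, b^2 = 114.49
a^2 + b^2 = 403.49
c = sqrt(403.49)
c = 20.0871
20.0871 mm


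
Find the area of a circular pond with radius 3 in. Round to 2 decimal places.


Shape: circle
Radius r = 3 in
Formula: A = pi * r^2
r^2 = 3^2 = 9
A = pi * 9
A = 28.27
28.27 in^2


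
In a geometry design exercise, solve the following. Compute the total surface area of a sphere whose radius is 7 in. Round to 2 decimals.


Shape: sphere
Radius r = 7 in
Formula: SA = 4 * pi * r^2
r^2 = 49
SA = 4 * pi * 49
SA = 196 * pi
SA = 615.75
615.75 in^2


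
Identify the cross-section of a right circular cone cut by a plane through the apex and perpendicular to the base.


Solid: right circular cone
Cutting plane: through the apex and perpendicular to the base
Visualize the intersection of the plane with the solid's surface.
The boundary of the cut region is a isosceles triangle.
isosceles triangle


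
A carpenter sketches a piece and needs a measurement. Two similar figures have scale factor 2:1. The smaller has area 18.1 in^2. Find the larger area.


Linear scale factor k = 2
Original area = 18.1 in^2
Rule: under a linear scaling by k, areas scale by k^2.
k^2 = 2^2 = 4
New area = 18.1 * 4
New area = 72.4
72.4 in^2


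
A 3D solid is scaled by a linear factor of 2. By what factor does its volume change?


Linear scale factor k = 2
Rule: under a linear scaling by k, volumes scale by k^3.
k^3 = 2 * 2 * 2
k^3 = 4 * 2
k^3 = 8
Volume scales by a factor of 8.
8 (dimensionless)


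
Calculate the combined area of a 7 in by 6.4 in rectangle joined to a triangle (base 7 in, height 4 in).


Composite shape: rectangle + triangle
Rectangle area = 7 * 6.4 = 44.8
Triangle area = 0.5 * 7 * 4 = 14
Total = 44.8 + 14
Total = 58.8
58.8 in^2


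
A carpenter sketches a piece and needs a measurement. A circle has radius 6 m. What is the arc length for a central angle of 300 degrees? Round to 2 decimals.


Shape: circular arc
Radius r = 6 m, Angle = 300 degrees
Formula: L = (angle/360) * 2 * pi * r
2 * pi * r = 12 * pi
L = (300/360) * 12 * pi
L = 10 * pi
L = 31.42
31.42 m


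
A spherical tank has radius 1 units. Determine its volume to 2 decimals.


Shape: sphere
Radius r = 1 units
Formula: V = (4/3) * pi * r^3
r^3 = 1
(4/3) * 1 = 1.333333
V = 1.333333 * pi
V = 4.19
4.19 units^3


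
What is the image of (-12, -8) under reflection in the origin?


Transformation: reflection
Original point: (-12, -8)
Rule for reflection through the origin: (x, y) -> (-x, -y)
Apply: (-12, -8) -> (12, 8)
(12, 8)


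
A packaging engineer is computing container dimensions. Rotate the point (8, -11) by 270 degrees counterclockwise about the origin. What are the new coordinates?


Transformation: rotation about the origin
Original point: (8, -11)
Rule for 270 deg counterclockwise: (x, y) -> (y, -x)
Apply: (8, -11) -> (-11, -8)
(-11, -8)


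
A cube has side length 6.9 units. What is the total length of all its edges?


Shape: cube
Side s = 6.9 units
A cube has 12 edges, all equal.
Formula: total edge length = 12 * s
Total = 12 * 6.9
Total = 82.8
82.8 units


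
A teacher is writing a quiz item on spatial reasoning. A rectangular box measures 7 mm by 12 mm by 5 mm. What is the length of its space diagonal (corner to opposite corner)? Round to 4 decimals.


Shape: rectangular box (space diagonal)
l = 7 mm, w = 12 mm, h = 5 mm
Visualize: the diagonal of the base, then a right triangle with that diagonal and the height.
Formula: d = sqrt(l^2 + w^2 + h^2)
l^2 + w^2 + h^2 = 49 + 144 + 25 = 218
d = sqrt(218)
d = 14.7648
14.7648 mm


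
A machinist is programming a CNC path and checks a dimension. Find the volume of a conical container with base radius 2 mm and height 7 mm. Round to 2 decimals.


Shape: cone
Radius r = 2 mm, Height h = 7 mm
Formula: V = (1/3) * pi * r^2 * h
r^2 = 4
pi * r^2 * h = pi * 4 * 7 = 28 * pi
V = 28 * pi / 3
V = 29.32
29.32 mm^3


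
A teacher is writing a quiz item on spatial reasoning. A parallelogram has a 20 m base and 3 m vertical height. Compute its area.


Shape: parallelogram
Base b = 20 m, Height h = 3 m
Formula: A = b * h
A = 20 * 3
A = 60
60 m^2


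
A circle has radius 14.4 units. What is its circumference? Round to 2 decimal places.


Shape: circle
Radius r = 14.4 units
Formula: C = 2 * pi * r
C = 2 * pi * 14.4
C = 28.8 * pi
C = 90.48
90.48 units


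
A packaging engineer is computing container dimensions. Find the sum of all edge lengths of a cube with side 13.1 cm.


Shape: cube
Side s = 13.1 cm
A cube has 12 edges, all equal.
Formula: total edge length = 12 * s
Total = 12 * 13.1
Total = 157.2
157.2 cm


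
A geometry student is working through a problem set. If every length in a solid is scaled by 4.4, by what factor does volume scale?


Linear scale factor k = 4.4
Rule: under a linear scaling by k, volumes scale by k^3.
k^3 = 4.4 * 4.4 * 4.4
k^3 = 19.36 * 4.4
k^3 = 85.184
Volume scales by a factor of 85.184.
85.184 (dimensionless)


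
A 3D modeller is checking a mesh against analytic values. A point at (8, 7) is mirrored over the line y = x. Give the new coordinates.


Transformation: reflection
Original point: (8, 7)
Rule for reflection over y = x: (x, y) -> (y, x)
Apply: (8, 7) -> (7, 8)
(7, 8)


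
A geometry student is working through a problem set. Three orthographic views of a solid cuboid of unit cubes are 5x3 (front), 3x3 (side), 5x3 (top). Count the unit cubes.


Orthographic views of a solid rectangular block:
Front view 5 x 3 -> length = 5, height = 3
Side view 3 x 3 -> width = 3, height = 3 (consistent)
Top view 5 x 3 -> confirms length = 5, width = 3
The block is 5 x 3 x 3.
Total unit cubes = 5 * 3 * 3 = 45
45 unit cubes


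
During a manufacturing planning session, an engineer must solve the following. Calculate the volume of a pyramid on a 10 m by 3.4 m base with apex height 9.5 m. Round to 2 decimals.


Shape: rectangular pyramid
Base: 10 m x 3.4 m, Height h = 9.5 m
Formula: V = (1/3) * base_area * h
base_area = 10 * 3.4 = 34
base_area * h = 34 * 9.5 = 323
V = 323 / 3
V = 107.67
107.67 m^3


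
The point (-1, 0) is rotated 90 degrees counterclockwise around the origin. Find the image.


Transformation: rotation about the origin
Original point: (-1, 0)
Rule for 90 deg counterclockwise: (x, y) -> (-y, x)
Apply: (-1, 0) -> (0, -1)
(0, -1)


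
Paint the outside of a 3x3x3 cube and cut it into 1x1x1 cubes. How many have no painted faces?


Large cube: 3 x 3 x 3, cut into unit cubes.
n = 3, so n - 2 = 1
Unpainted cubes form the interior (n - 2)^3 block.
(n - 2)^3 = 1^3 = 1
1 unit cubes


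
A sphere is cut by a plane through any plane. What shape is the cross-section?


Solid: sphere
Cutting plane: through any plane
Visualize the intersection of the plane with the solid's surface.
The boundary of the cut region is a circle.
circle


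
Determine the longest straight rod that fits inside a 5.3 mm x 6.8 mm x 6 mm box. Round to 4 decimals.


Shape: rectangular box (space diagonal)
l = 5.3 mm, w = 6.8 mm, h = 6 mm
Visualize: the diagonal of the base, then a right triangle with that diagonal and the height.
Formula: d = sqrt(l^2 + w^2 + h^2)
l^2 + w^2 + h^2 = 28.09 + 46.24 + 36 = 110.33
d = sqrt(110.33)
d = 10.5038
10.5038 mm


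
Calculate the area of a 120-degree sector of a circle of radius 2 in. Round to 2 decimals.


Shape: circular sector
Radius r = 2 in, Angle = 120 degrees
Formula: A = (angle/360) * pi * r^2
r^2 = 4
Fraction of circle = 120/360
A = (120/360) * pi * 4
A = 1.333333 * pi
A = 4.19
4.19 in^2


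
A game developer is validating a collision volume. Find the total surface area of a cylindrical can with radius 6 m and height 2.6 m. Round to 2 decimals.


Shape: closed cylinder
Radius r = 6 m, Height h = 2.6 m
Formula: SA = 2*pi*r^2 + 2*pi*r*h = 2*pi*r*(r + h)
r + h = 8.6
2 * r * (r + h) = 2 * 6 * 8.6 = 103.2
SA = 103.2 * pi
SA = 324.21
324.21 m^2


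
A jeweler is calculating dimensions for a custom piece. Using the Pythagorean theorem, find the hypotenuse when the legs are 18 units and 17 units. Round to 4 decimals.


Shape: right triangle
Legs a = 18 units, b = 17 units
Formula: c = sqrt(a^2 + b^2)
a^2 = 324, b^2 = 289
a^2 + b^2 = 613
c = sqrt(613)
c = 24.7588
24.7588 units


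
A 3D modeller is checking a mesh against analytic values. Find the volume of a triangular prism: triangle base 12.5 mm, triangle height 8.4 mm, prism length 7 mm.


Shape: triangular prism
Triangle base = 12.5 mm, triangle height = 8.4 mm, prism length L = 7 mm
Formula: V = (1/2 * b * h_tri) * L
Cross-section area = 0.5 * 12.5 * 8.4 = 52.5
V = 52.5 * 7
V = 367.5
367.5 mm^3


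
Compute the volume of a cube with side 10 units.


Shape: cube
Side s = 10 units
Formula: V = s^3
V = 10 * 10 * 10
V = 100 * 10
V = 1000
1000 units^3


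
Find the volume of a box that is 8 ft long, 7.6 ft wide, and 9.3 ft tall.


Shape: rectangular prism
l = 8 ft, w = 7.6 ft, h = 9.3 ft
Formula: V = l * w * h
V = 8 * 7.6 * 9.3
V = 60.8 * 9.3
V = 565.44
565.44 ft^3


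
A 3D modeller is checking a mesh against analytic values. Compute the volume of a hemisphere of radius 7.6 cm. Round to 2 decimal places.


Shape: hemisphere (half of a sphere)
Radius r = 7.6 cm
Formula: V = (1/2) * (4/3) * pi * r^3 = (2/3) * pi * r^3
r^3 = 438.976
(2/3) * 438.976 = 292.650667
V = 292.650667 * pi
V = 919.39
919.39 cm^3


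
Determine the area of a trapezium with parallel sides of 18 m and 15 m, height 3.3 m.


Shape: trapezoid
Parallel sides a = 18 m, b = 15 m; Height h = 3.3 m
Formula: A = (a + b) * h / 2
a + b = 18 + 15 = 33
A = 33 * 3.3 / 2
A = 108.9 / 2
A = 54.45
54.45 m^2


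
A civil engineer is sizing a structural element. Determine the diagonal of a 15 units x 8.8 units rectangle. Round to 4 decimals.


Shape: rectangle (diagonal via Pythagoras)
Sides: 15 units and 8.8 units
Formula: d = sqrt(l^2 + w^2)
l^2 = 225, w^2 = 77.44
l^2 + w^2 = 302.44
d = sqrt(302.44)
d = 17.3908
17.3908 units


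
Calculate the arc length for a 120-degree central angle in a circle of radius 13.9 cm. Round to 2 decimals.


Shape: circular arc
Radius r = 13.9 cm, Angle = 120 degrees
Formula: L = (angle/360) * 2 * pi * r
2 * pi * r = 27.8 * pi
L = (120/360) * 27.8 * pi
L = 9.266667 * pi
L = 29.11
29.11 cm


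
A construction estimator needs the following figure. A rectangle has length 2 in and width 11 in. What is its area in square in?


Shape: rectangle
Length l = 2 in, Width w = 11 in
Formula: A = l * w
A = 2 * 11
A = 22
22 in^2


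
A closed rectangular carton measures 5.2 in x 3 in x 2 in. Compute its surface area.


Shape: rectangular prism
l = 5.2 in, w = 3 in, h = 2 in
Formula: SA = 2(lw + lh + wh)
lw = 15.6, lh = 10.4, wh = 6
lw + lh + wh = 32
SA = 2 * 32
SA = 64
64 in^2


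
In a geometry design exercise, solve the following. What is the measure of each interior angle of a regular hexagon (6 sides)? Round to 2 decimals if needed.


Shape: regular hexagon (6 sides)
Formula: interior angle = (n - 2) * 180 / n
(n - 2) = 4
(n - 2) * 180 = 720
angle = 720 / 6
angle = 120
120 degrees


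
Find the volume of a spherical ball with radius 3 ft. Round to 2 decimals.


Shape: sphere
Radius r = 3 ft
Formula: V = (4/3) * pi * r^3
r^3 = 27
(4/3) * 27 = 36
V = 36 * pi
V = 113.1
113.1 ft^3


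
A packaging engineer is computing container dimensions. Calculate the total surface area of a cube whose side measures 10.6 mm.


Shape: cube
Side s = 10.6 mm
A cube has 6 square faces.
Formula: SA = 6 * s^2
s^2 = 112.36
SA = 6 * 112.36
SA = 674.16
674.16 mm^2


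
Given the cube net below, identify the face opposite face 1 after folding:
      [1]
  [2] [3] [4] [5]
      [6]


Net: cross layout. Take square 3 as the base (bottom).
Fold the four squares in the horizontal row up around 3: 2 -> left, 4 -> right, 5 wraps to the top.
Fold 1 and 6 up from 3: 1 -> back, 6 -> front.
Opposite pairs are therefore: (1, 6), (2, 4), (3, 5).
Face 1 is opposite face 6.
face 6


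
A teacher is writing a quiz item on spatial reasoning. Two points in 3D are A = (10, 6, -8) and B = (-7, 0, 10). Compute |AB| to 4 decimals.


3D distance between two points
P1 = (10, 6, -8), P2 = (-7, 0, 10)
Formula: d = sqrt((x2-x1)^2 + (y2-y1)^2 + (z2-z1)^2)
dx = -7 - 10 = -17
dy = 0 - 6 = -6
dz = 10 - -8 = 18
dx^2 + dy^2 + dz^2 = 289 + 36 + 324 = 649
d = sqrt(649)
d = 25.4755
25.4755 units


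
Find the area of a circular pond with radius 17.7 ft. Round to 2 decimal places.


Shape: circle
Radius r = 17.7 ft
Formula: A = pi * r^2
r^2 = 17.7^2 = 313.29
A = pi * 313.29
A = 984.23
984.23 ft^2


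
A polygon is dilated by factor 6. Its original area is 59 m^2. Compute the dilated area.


Linear scale factor k = 6
Original area = 59 m^2
Rule: under a linear scaling by k, areas scale by k^2.
k^2 = 6^2 = 36
New area = 59 * 36
New area = 2124
2124 m^2


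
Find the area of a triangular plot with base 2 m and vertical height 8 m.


Shape: triangle
Base b = 2 m, Height h = 8 m
Formula: A = (1/2) * b * h
A = 0.5 * 2 * 8
A = 0.5 * 16
A = 8
8 m^2


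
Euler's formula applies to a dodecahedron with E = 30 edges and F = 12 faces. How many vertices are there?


Polyhedron: dodecahedron
Euler's formula for convex polyhedra: V - E + F = 2
Given: E = 30 edges and F = 12 faces
Solve for V:
V = 2 + E - F = 2 + 30 - 12 = 20
20 vertices


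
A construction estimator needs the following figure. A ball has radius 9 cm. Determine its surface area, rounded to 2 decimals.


Shape: sphere
Radius r = 9 cm
Formula: SA = 4 * pi * r^2
r^2 = 81
SA = 4 * pi * 81
SA = 324 * pi
SA = 1017.88
1017.88 cm^2


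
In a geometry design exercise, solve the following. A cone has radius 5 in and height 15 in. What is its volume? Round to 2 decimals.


Shape: cone
Radius r = 5 in, Height h = 15 in
Formula: V = (1/3) * pi * r^2 * h
r^2 = 25
pi * r^2 * h = pi * 25 * 15 = 375 * pi
V = 375 * pi / 3
V = 392.7
392.7 in^3


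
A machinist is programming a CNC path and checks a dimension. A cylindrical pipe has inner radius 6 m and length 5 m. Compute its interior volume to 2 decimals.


Shape: cylinder
Radius r = 6 m, Height h = 5 m
Formula: V = pi * r^2 * h
r^2 = 36
V = pi * 36 * 5
V = 180 * pi
V = 565.49
565.49 m^3


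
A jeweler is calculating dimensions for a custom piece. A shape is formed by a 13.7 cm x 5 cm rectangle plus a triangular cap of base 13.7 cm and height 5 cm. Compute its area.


Composite shape: rectangle + triangle
Rectangle area = 13.7 * 5 = 68.5
Triangle area = 0.5 * 13.7 * 5 = 34.25
Total = 68.5 + 34.25
Total = 102.75
102.75 cm^2


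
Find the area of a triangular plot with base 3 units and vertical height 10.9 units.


Shape: triangle
Base b = 3 units, Height h = 10.9 units
Formula: A = (1/2) * b * h
A = 0.5 * 3 * 10.9
A = 0.5 * 32.7
A = 16.35
16.35 units^2


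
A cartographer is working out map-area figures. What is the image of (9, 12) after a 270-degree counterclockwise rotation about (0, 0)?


Transformation: rotation about the origin
Original point: (9, 12)
Rule for 270 deg counterclockwise: (x, y) -> (y, -x)
Apply: (9, 12) -> (12, -9)
(12, -9)


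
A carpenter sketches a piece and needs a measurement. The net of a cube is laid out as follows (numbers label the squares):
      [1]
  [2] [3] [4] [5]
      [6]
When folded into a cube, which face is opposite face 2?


Net: cross layout. Take square 3 as the base (bottom).
Fold the four squares in the horizontal row up around 3: 2 -> left, 4 -> right, 5 wraps to the top.
Fold 1 and 6 up from 3: 1 -> back, 6 -> front.
Opposite pairs are therefore: (1, 6), (2, 4), (3, 5).
Face 2 is opposite face 4.
face 4


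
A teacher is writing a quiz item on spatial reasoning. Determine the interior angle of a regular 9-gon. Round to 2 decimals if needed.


Shape: regular nonagon (9 sides)
Formula: interior angle = (n - 2) * 180 / n
(n - 2) = 7
(n - 2) * 180 = 1260
angle = 1260 / 9
angle = 140
140 degrees


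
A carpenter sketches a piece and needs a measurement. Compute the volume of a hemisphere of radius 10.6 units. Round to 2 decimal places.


Shape: hemisphere (half of a sphere)
Radius r = 10.6 units
Formula: V = (1/2) * (4/3) * pi * r^3 = (2/3) * pi * r^3
r^3 = 1191.016
(2/3) * 1191.016 = 794.010667
V = 794.010667 * pi
V = 2494.46
2494.46 units^3


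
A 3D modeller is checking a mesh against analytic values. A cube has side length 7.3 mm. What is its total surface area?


Shape: cube
Side s = 7.3 mm
A cube has 6 square faces.
Formula: SA = 6 * s^2
s^2 = 53.29
SA = 6 * 53.29
SA = 319.74
319.74 mm^2


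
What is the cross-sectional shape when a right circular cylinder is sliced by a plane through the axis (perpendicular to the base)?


Solid: right circular cylinder
Cutting plane: through the axis (perpendicular to the base)
Visualize the intersection of the plane with the solid's surface.
The boundary of the cut region is a rectangle.
rectangle


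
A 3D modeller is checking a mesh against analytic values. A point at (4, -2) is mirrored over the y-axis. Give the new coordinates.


Transformation: reflection
Original point: (4, -2)
Rule for reflection over the y-axis: (x, y) -> (-x, y)
Apply: (4, -2) -> (-4, -2)
(-4, -2)


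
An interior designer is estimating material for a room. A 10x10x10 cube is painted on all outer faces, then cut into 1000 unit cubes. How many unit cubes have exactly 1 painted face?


Large cube: 10 x 10 x 10, cut into unit cubes.
n = 10, so n - 2 = 8
Cubes with 1 painted face lie in the interior of each face.
A cube has 6 faces; each contributes (n - 2)^2 = 64 such cubes.
Count = 6 * 64 = 384
384 unit cubes


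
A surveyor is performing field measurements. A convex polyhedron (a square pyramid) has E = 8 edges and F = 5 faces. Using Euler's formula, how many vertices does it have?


Polyhedron: square pyramid
Euler's formula for convex polyhedra: V - E + F = 2
Given: E = 8 edges and F = 5 faces
Solve for V:
V = 2 + E - F = 2 + 8 - 5 = 5
5 vertices


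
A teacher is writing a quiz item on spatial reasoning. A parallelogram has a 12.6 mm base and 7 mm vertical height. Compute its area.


Shape: parallelogram
Base b = 12.6 mm, Height h = 7 mm
Formula: A = b * h
A = 12.6 * 7
A = 88.2
88.2 mm^2


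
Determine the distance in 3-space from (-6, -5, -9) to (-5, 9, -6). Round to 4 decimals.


3D distance between two points
P1 = (-6, -5, -9), P2 = (-5, 9, -6)
Formula: d = sqrt((x2-x1)^2 + (y2-y1)^2 + (z2-z1)^2)
dx = -5 - -6 = 1
dy = 9 - -5 = 14
dz = -6 - -9 = 3
dx^2 + dy^2 + dz^2 = 1 + 196 + 9 = 206
d = sqrt(206)
d = 14.3527
14.3527 units


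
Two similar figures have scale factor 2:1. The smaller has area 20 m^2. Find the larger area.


Linear scale factor k = 2
Original area = 20 m^2
Rule: under a linear scaling by k, areas scale by k^2.
k^2 = 2^2 = 4
New area = 20 * 4
New area = 80
80 m^2


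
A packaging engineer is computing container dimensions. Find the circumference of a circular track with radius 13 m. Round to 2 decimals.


Shape: circle
Radius r = 13 m
Formula: C = 2 * pi * r
C = 2 * pi * 13
C = 26 * pi
C = 81.68
81.68 m


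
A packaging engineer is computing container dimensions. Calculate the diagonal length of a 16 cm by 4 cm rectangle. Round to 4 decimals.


Shape: rectangle (diagonal via Pythagoras)
Sides: 16 cm and 4 cm
Formula: d = sqrt(l^2 + w^2)
l^2 = 256, w^2 = 16
l^2 + w^2 = 272
d = sqrt(272)
d = 16.4924
16.4924 cm


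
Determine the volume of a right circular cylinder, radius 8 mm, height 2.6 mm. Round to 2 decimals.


Shape: cylinder
Radius r = 8 mm, Height h = 2.6 mm
Formula: V = pi * r^2 * h
r^2 = 64
V = pi * 64 * 2.6
V = 166.4 * pi
V = 522.76
522.76 mm^3


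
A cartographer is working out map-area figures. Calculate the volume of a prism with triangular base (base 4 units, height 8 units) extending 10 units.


Shape: triangular prism
Triangle base = 4 units, triangle height = 8 units, prism length L = 10 units
Formula: V = (1/2 * b * h_tri) * L
Cross-section area = 0.5 * 4 * 8 = 16
V = 16 * 10
V = 160
160 units^3


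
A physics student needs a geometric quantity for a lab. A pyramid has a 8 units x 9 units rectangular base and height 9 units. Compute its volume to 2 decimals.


Shape: rectangular pyramid
Base: 8 units x 9 units, Height h = 9 units
Formula: V = (1/3) * base_area * h
base_area = 8 * 9 = 72
base_area * h = 72 * 9 = 648
V = 648 / 3
V = 216
216 units^3


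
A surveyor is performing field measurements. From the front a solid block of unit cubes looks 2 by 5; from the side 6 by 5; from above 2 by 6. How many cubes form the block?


Orthographic views of a solid rectangular block:
Front view 2 x 5 -> length = 2, height = 5
Side view 6 x 5 -> width = 6, height = 5 (consistent)
Top view 2 x 6 -> confirms length = 2, width = 6
The block is 2 x 6 x 5.
Total unit cubes = 2 * 6 * 5 = 60
60 unit cubes


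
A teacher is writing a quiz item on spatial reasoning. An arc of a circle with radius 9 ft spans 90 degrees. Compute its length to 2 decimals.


Shape: circular arc
Radius r = 9 ft, Angle = 90 degrees
Formula: L = (angle/360) * 2 * pi * r
2 * pi * r = 18 * pi
L = (90/360) * 18 * pi
L = 4.5 * pi
L = 14.14
14.14 ft


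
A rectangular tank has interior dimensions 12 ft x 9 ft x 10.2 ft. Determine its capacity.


Shape: rectangular prism
l = 12 ft, w = 9 ft, h = 10.2 ft
Formula: V = l * w * h
V = 12 * 9 * 10.2
V = 108 * 10.2
V = 1101.6
1101.6 ft^3


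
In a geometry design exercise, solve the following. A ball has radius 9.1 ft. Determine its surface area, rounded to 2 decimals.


Shape: sphere
Radius r = 9.1 ft
Formula: SA = 4 * pi * r^2
r^2 = 82.81
SA = 4 * pi * 82.81
SA = 331.24 * pi
SA = 1040.62
1040.62 ft^2


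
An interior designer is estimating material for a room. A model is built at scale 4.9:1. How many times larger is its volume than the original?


Linear scale factor k = 4.9
Rule: under a linear scaling by k, volumes scale by k^3.
k^3 = 4.9 * 4.9 * 4.9
k^3 = 24.01 * 4.9
k^3 = 117.649
Volume scales by a factor of 117.649.
117.649 (dimensionless)


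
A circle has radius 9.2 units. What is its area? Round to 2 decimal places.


Shape: circle
Radius r = 9.2 units
Formula: A = pi * r^2
r^2 = 9.2^2 = 84.64
A = pi * 84.64
A = 265.9
265.9 units^2


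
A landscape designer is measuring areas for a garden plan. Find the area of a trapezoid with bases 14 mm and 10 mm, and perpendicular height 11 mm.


Shape: trapezoid
Parallel sides a = 14 mm, b = 10 mm; Height h = 11 mm
Formula: A = (a + b) * h / 2
a + b = 14 + 10 = 24
A = 24 * 11 / 2
A = 264 / 2
A = 132
132 mm^2


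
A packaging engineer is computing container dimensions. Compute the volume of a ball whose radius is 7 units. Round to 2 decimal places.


Shape: sphere
Radius r = 7 units
Formula: V = (4/3) * pi * r^3
r^3 = 343
(4/3) * 343 = 457.333333
V = 457.333333 * pi
V = 1436.76
1436.76 units^3


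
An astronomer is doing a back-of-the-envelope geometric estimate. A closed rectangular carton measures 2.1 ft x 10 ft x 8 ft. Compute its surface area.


Shape: rectangular prism
l = 2.1 ft, w = 10 ft, h = 8 ft
Formula: SA = 2(lw + lh + wh)
lw = 21, lh = 16.8, wh = 80
lw + lh + wh = 117.8
SA = 2 * 117.8
SA = 235.6
235.6 ft^2


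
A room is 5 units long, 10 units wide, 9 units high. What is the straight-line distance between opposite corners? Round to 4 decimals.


Shape: rectangular box (space diagonal)
l = 5 units, w = 10 units, h = 9 units
Visualize: the diagonal of the base, then a right triangle with that diagonal and the height.
Formula: d = sqrt(l^2 + w^2 + h^2)
l^2 + w^2 + h^2 = 25 + 100 + 81 = 206
d = sqrt(206)
d = 14.3527
14.3527 units


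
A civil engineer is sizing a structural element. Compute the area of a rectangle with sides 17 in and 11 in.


Shape: rectangle
Length l = 17 in, Width w = 11 in
Formula: A = l * w
A = 17 * 11
A = 187
187 in^2


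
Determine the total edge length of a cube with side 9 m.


Shape: cube
Side s = 9 m
A cube has 12 edges, all equal.
Formula: total edge length = 12 * s
Total = 12 * 9
Total = 108
108 m


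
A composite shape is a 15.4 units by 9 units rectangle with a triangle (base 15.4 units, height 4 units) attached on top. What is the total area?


Composite shape: rectangle + triangle
Rectangle area = 15.4 * 9 = 138.6
Triangle area = 0.5 * 15.4 * 4 = 30.8
Total = 138.6 + 30.8
Total = 169.4
169.4 units^2
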